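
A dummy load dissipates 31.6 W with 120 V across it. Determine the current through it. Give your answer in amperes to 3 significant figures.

Inverting the appropriate power form: I = P / V.
I = 31.6 / 120 = 0.2633 A

0.263 A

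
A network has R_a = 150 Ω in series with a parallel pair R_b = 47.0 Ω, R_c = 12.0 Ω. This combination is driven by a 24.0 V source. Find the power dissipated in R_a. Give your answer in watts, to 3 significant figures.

Collapse R_b‖R_c to a single equivalent, reducing the network to two series elements.
R_p = (47.0×12.0)/(47.0+12.0) = 9.559 Ω
R_total = 150 + 9.559 = 159.6 Ω
I = V / R_total = 24.0 / 159.6 = 0.1504 A
The full supply current passes through R_a: P = I²R.
P_R_a = (0.1504)² × 150 = 3.394 W

3.39 W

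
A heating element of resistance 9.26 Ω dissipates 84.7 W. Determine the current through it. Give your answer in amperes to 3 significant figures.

3.02 A

From P = V I = I²R = V²/R, with the two given quantities we get I = √(P / R).
I = √(84.7 / 9.26) = 3.024 A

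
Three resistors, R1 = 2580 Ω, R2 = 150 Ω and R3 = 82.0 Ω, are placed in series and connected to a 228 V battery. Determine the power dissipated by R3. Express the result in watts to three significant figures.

0.539 W

The current is common to all series resistors; compute it, then apply P = I²R for the target.
R_total = 2580 + 150 + 82.0 = 2812 Ω
I = V / R_total = 228 / 2812 = 0.08108 A
P_R3 = I² × R3 = (0.08108)² × 82.0 = 0.5391 W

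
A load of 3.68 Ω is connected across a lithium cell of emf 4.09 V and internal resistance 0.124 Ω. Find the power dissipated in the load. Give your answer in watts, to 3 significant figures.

With r and R in series, I = ε/(r+R); the load dissipates I²R.
I = ε / (r + R) = 4.09 / (0.124 + 3.68) = 1.075 A
P_load = I² R = (1.075)² × 3.68 = 4.254 W

4.25 W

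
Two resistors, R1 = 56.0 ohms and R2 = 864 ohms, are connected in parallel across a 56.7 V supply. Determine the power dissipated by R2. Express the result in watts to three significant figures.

R2 sits directly across the source, so P = V²/R with V = 56.7 V.
P_R2 = V² / R2 = (56.7)² / 864 Ω = 3.721 W

3.72 W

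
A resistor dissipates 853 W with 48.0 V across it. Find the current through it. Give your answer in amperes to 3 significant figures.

17.8 A

From P = V I = I²R = V²/R, with the two given quantities we get I = P / V.
I = 853 / 48.0 = 17.77 A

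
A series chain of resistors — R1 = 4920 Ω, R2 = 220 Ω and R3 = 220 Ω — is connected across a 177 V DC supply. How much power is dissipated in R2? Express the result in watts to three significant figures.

0.240 W

Since the resistors are in series they all carry the loop current I = V/R_total; the power in any one is I²R.
R_total = 4920 + 220 + 220 = 5360 Ω
I = V / R_total = 177 / 5360 = 0.03302 A
P_R2 = I² × R2 = (0.03302)² × 220 = 0.2399 W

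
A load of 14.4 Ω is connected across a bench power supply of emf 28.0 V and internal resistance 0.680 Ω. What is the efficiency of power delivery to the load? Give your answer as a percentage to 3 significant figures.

95.5 %

η = P_load/(P_load+P_int) = I²R/(I²R+I²r) = R/(R+r) — the I² cancels for series elements.
η = R / (R + r) = 14.4 / (14.4 + 0.680) = 0.9549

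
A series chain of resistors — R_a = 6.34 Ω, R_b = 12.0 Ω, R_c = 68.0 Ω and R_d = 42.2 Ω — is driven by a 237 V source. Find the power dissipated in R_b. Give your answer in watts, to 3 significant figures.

40.8 W

Every series element carries the same I. Get I from the total resistance, then P = I² × R_b.
R_total = 6.34 + 12.0 + 68.0 + 42.2 = 128.5 Ω
I = V / R_total = 237 / 128.5 = 1.844 A
P_R_b = I² × R_b = (1.844)² × 12.0 = 40.79 W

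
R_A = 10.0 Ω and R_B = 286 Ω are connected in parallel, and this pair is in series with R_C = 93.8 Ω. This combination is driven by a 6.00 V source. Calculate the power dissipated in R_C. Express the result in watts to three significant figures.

Collapse the R_A‖R_B pair into one equivalent R_p; then R_p and R_C form a series string.
R_p = (10.0×286)/(10.0+286) = 9.662 Ω
R_total = R_p + 93.8 = 9.662 + 93.8 = 103.5 Ω
I = V / R_total = 6.00 / 103.5 = 0.05799 A
All the supply current flows through R_C; use P = I²R_C.
P_R_C = (0.05799)² × 93.8 = 0.3155 W

0.315 W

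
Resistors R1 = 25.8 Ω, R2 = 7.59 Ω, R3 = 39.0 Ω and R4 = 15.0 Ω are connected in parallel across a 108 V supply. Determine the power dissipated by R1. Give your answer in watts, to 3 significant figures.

452 W

R1 sits directly across the source, so P = V²/R with V = 108 V.
P_R1 = V² / R1 = (108)² / 25.8 Ω = 452.1 W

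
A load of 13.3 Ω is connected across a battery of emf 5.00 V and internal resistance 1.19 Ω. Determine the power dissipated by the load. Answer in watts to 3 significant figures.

Find the circuit current first, then P = I²R for the load (series elements share I).
I = ε / (r + R) = 5.00 / (1.19 + 13.3) = 0.3451 A
P_load = I² R = (0.3451)² × 13.3 = 1.584 W

1.58 W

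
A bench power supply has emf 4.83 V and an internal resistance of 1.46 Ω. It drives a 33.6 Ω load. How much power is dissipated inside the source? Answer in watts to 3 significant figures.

The source's internal resistance is just another series element carrying I; its dissipation is I²r.
I = ε / (r + R) = 4.83 / (1.46 + 33.6) = 0.1378 A
P_int = I² r = (0.1378)² × 1.46 = 0.02771 W

0.0277 W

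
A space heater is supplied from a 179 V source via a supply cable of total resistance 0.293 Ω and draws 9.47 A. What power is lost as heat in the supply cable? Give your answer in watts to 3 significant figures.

26.3 W

The supply cable is a series resistance carrying the load current; its dissipation is I²R_line.
The supply cable carries the full 9.47 A.
P_line = I² R_line = (9.470)² × 0.293 = 26.28 W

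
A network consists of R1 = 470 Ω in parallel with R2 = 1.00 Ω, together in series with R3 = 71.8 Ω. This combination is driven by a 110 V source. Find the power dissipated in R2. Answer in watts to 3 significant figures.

First find R_p for the parallel pair, then treat R_p + R3 as a series loop.
R_p = (470×1.00)/(470+1.00) = 0.9979 Ω
R_total = R_p + 71.8 = 0.9979 + 71.8 = 72.80 Ω
I = V / R_total = 110 / 72.80 = 1.511 A
Voltage across the parallel pair: V_p = I × R_p = 1.511 × 0.9979 = 1.508 V
Use P = V²/R for R2 with V = V_p.
P_R2 = (1.508)² / 1.00 = 2.274 W

2.27 W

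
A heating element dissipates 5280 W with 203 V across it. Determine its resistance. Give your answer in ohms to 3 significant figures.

7.80 Ω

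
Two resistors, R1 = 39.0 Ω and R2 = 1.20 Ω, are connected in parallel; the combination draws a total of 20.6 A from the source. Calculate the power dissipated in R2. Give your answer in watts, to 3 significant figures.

479 W

Parallel branches share V, not I — compute V via R_eq, then use V²/R for the target branch.
1/R_eq = 1/39.0 + 1/1.20 ⇒ R_eq = 1.164 Ω
V = I_total × R_eq = 20.60 × 1.164 = 23.98 V
P_R2 = V² / R2 = (23.98)² / 1.20 = 479.3 W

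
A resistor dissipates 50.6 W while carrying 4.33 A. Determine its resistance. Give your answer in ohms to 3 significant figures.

Rearranging the power relation for the two known quantities gives R = P / I².
R = 50.6 / (4.330)² = 2.699 Ω

2.70 Ω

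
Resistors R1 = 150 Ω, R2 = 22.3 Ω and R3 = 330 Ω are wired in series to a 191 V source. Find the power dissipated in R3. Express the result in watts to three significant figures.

Series elements share the same current, so find I first, then use P = I²R.
R_total = 150 + 22.3 + 330 = 502.3 Ω
I = V / R_total = 191 / 502.3 = 0.3803 A
P_R3 = I² × R3 = (0.3803)² × 330 = 47.71 W

47.7 W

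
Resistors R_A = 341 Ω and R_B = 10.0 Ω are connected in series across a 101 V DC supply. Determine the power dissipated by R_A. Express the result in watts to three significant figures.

Since the resistors are in series they all carry the loop current I = V/R_total; the power in any one is I²R.
R_total = 341 + 10.0 = 351.0 Ω
I = V / R_total = 101 / 351.0 = 0.2877 A
P_R_A = I² × R_A = (0.2877)² × 341 = 28.23 W

28.2 W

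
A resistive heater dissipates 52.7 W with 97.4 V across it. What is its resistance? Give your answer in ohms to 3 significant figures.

The two known quantities fix the third via R = V² / P.
R = (97.4)² / 52.7 = 180.0 Ω

180 Ω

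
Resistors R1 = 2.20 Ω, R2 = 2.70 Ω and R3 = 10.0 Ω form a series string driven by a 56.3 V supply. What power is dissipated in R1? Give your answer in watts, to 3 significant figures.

31.4 W

In a series string the same current flows through every resistor — find that current, then P = I²R for the one we want.
R_total = 2.20 + 2.70 + 10.0 = 14.90 Ω
I = V / R_total = 56.3 / 14.90 = 3.779 A
P_R1 = I² × R1 = (3.779)² × 2.20 = 31.41 W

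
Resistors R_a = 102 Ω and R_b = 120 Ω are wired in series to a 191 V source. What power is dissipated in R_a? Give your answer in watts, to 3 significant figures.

75.5 W

Since the resistors are in series they all carry the loop current I = V/R_total; the power in any one is I²R.
R_total = 102 + 120 = 222.0 Ω
I = V / R_total = 191 / 222.0 = 0.8604 A
P_R_a = I² × R_a = (0.8604)² × 102 = 75.50 W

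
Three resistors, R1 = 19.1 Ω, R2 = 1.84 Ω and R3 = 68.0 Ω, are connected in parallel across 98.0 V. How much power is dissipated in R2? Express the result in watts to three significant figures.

5220 W

The supply voltage appears across each parallel branch — just use P = V²/R2.
P_R2 = V² / R2 = (98.0)² / 1.84 Ω = 5220 W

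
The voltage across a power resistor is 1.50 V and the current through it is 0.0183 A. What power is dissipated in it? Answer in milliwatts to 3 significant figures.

27.5 mW

Both the voltage across and the current through the element are known, so P = V I applies directly.
P = 1.50 V × 0.01830 A = 0.02745 W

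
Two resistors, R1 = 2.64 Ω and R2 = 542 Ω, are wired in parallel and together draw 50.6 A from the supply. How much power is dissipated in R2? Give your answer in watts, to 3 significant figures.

32.6 W

Only the total current is stated, so first find the parallel equivalent to get the voltage across the combination.
1/R_eq = 1/2.64 + 1/542 ⇒ R_eq = 2.627 Ω
V = I_total × R_eq = 50.60 × 2.627 = 132.9 V
P_R2 = V² / R2 = (132.9)² / 542 = 32.61 W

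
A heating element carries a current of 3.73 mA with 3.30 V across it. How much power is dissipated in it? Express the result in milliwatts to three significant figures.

Both the voltage across and the current through the element are known, so P = V I applies directly.
P = 3.30 V × 0.003730 A = 0.01231 W

12.3 mW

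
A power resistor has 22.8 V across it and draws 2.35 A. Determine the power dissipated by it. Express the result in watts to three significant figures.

With V and I both given, power follows immediately from P = V I.
P = 22.8 V × 2.350 A = 53.58 W

53.6 W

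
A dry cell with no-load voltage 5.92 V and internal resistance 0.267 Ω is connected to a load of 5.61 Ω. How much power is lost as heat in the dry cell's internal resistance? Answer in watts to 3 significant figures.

The source's internal resistance is just another series element carrying I; its dissipation is I²r.
I = ε / (r + R) = 5.92 / (0.267 + 5.61) = 1.007 A
P_int = I² r = (1.007)² × 0.267 = 0.2709 W

0.271 W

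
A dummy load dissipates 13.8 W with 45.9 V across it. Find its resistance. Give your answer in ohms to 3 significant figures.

Rearranging the power relation for the two known quantities gives R = V² / P.
R = (45.9)² / 13.8 = 152.7 Ω

153 Ω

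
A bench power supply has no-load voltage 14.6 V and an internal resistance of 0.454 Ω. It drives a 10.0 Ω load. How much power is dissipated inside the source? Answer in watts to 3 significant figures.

r is in series with the load, so it carries the full circuit current — the loss in it is I²r.
I = ε / (r + R) = 14.6 / (0.454 + 10.0) = 1.397 A
P_int = I² r = (1.397)² × 0.454 = 0.8855 W

0.886 W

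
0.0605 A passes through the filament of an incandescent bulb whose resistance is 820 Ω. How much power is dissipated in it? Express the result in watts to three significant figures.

Knowing I and R, the power is just I²R — no need to find V first.
P = (0.06050 A)² × 820 Ω = 3.001 W

3.00 W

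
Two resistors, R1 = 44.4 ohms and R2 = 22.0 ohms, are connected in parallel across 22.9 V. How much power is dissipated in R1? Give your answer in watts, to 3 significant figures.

Parallel branches share the same voltage; P = V²/R gives the branch power in one step.
P_R1 = V² / R1 = (22.9)² / 44.4 Ω = 11.81 W

11.8 W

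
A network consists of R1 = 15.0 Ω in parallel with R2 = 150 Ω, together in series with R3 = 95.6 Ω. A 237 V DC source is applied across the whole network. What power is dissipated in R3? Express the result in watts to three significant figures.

450 W

First find R_p for the parallel pair, then treat R_p + R3 as a series loop.
R_p = (15.0×150)/(15.0+150) = 13.64 Ω
R_total = R_p + 95.6 = 13.64 + 95.6 = 109.2 Ω
I = V / R_total = 237 / 109.2 = 2.170 A
R3 is the series element, so its power is I²R.
P_R3 = (2.170)² × 95.6 = 450.0 W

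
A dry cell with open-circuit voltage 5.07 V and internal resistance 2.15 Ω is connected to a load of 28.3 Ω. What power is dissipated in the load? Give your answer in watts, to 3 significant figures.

With r and R in series, I = ε/(r+R); the load dissipates I²R.
I = ε / (r + R) = 5.07 / (2.15 + 28.3) = 0.1665 A
P_load = I² R = (0.1665)² × 28.3 = 0.7846 W

0.785 W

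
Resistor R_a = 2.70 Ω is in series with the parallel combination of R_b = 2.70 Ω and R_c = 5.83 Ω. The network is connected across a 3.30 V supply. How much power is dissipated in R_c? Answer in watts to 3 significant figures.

Reduce the parallel pair to R_p first; the network is then a simple series string.
R_p = (2.70×5.83)/(2.70+5.83) = 1.845 Ω
R_total = 2.70 + 1.845 = 4.545 Ω
I = V / R_total = 3.30 / 4.545 = 0.7260 A
Voltage across the parallel pair: V_p = I × R_p = 0.7260 × 1.845 = 1.340 V
With V_p across R_c, its power is V_p²/R_c.
P_R_c = (1.340)² / 5.83 = 0.3079 W

0.308 W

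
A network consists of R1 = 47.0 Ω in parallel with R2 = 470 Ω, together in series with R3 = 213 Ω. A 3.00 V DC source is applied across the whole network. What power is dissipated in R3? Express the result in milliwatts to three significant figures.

Combine R1 and R2 into their parallel equivalent first, reducing the network to two series resistors.
R_p = (47.0×470)/(47.0+470) = 42.73 Ω
R_total = R_p + 213 = 42.73 + 213 = 255.7 Ω
I = V / R_total = 3.00 / 255.7 = 0.01173 A
All the supply current flows through R3; use P = I²R3.
P_R3 = (0.01173)² × 213 = 0.02931 W

29.3 mW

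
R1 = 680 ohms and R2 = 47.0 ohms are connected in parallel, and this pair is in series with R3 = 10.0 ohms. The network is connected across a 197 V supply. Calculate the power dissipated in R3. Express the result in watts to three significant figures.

Combine R1 and R2 into their parallel equivalent first, reducing the network to two series resistors.
R_p = (680×47.0)/(680+47.0) = 43.96 Ω
R_total = R_p + 10.0 = 43.96 + 10.0 = 53.96 Ω
I = V / R_total = 197 / 53.96 = 3.651 A
R3 carries the full series current, so P = I²R.
P_R3 = (3.651)² × 10.0 = 133.3 W

133 W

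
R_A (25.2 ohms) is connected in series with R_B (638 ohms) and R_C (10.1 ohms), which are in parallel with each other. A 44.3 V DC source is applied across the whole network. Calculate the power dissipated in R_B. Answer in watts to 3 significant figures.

Collapse R_B‖R_C to a single equivalent, reducing the network to two series elements.
R_p = (638×10.1)/(638+10.1) = 9.943 Ω
R_total = 25.2 + 9.943 = 35.14 Ω
I = V / R_total = 44.3 / 35.14 = 1.261 A
Voltage across the parallel pair: V_p = I × R_p = 1.261 × 9.943 = 12.53 V
With V_p across R_B, its power is V_p²/R_B.
P_R_B = (12.53)² / 638 = 0.2462 W

0.246 W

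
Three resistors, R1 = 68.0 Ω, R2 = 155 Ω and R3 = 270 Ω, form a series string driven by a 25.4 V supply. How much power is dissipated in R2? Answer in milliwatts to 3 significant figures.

Since the resistors are in series they all carry the loop current I = V/R_total; the power in any one is I²R.
R_total = 68.0 + 155 + 270 = 493.0 Ω
I = V / R_total = 25.4 / 493.0 = 0.05152 A
P_R2 = I² × R2 = (0.05152)² × 155 = 0.4114 W

411 mW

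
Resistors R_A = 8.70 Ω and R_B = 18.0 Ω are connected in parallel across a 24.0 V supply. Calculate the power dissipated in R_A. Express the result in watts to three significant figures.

The supply voltage appears across each parallel branch — just use P = V²/R_A.
P_R_A = V² / R_A = (24.0)² / 8.70 Ω = 66.21 W

66.2 W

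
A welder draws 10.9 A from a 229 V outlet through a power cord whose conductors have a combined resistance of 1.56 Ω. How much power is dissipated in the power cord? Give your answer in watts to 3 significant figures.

The power cord is a series resistance carrying the load current; its dissipation is I²R_line.
The power cord carries the full 10.9 A.
P_line = I² R_line = (10.90)² × 1.56 = 185.3 W

185 W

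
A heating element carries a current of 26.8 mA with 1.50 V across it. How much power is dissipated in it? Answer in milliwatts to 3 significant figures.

Both the voltage across and the current through the element are known, so P = V I applies directly.
P = 1.50 V × 0.02680 A = 0.04020 W

40.2 mW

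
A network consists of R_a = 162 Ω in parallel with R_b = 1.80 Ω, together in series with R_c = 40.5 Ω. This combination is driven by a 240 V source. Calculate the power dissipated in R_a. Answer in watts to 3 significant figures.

0.630 W

Reduce the parallel combination to a single R_p; the circuit then becomes R_p in series with the remaining resistor.
R_p = (162×1.80)/(162+1.80) = 1.780 Ω
R_total = R_p + 40.5 = 1.780 + 40.5 = 42.28 Ω
I = V / R_total = 240 / 42.28 = 5.676 A
Voltage across the parallel pair: V_p = I × R_p = 5.676 × 1.780 = 10.11 V
R_a sits across V_p; its power is V_p²/R.
P_R_a = (10.11)² / 162 = 0.6303 W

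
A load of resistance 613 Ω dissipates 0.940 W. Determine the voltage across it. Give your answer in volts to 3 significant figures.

24.0 V

From P = V I = I²R = V²/R, with the two given quantities we get V = √(P R).
V = √(0.940 × 613) = 24.00 V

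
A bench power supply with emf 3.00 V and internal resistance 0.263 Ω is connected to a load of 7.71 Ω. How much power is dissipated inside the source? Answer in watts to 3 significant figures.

The source's internal resistance is just another series element carrying I; its dissipation is I²r.
I = ε / (r + R) = 3.00 / (0.263 + 7.71) = 0.3763 A
P_int = I² r = (0.3763)² × 0.263 = 0.03724 W

0.0372 W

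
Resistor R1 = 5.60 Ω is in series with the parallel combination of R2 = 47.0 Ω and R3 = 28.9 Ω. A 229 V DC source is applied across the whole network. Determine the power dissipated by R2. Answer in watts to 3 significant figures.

647 W

Replace R2 and R3 with their parallel equivalent so the circuit becomes R1 in series with R_p.
R_p = (47.0×28.9)/(47.0+28.9) = 17.90 Ω
R_total = 5.60 + 17.90 = 23.50 Ω
I = V / R_total = 229 / 23.50 = 9.746 A
Voltage across the parallel pair: V_p = I × R_p = 9.746 × 17.90 = 174.4 V
With V_p across R2, its power is V_p²/R2.
P_R2 = (174.4)² / 47.0 = 647.3 W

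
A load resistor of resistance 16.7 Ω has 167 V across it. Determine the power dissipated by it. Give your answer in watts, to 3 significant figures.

Voltage and resistance are given, so P = V²/R is the one-step route.
P = (167 V)² / 16.7 Ω = 1670 W

1670 W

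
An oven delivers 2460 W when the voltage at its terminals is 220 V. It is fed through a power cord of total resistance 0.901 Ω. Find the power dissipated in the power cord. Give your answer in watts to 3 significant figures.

The power cord and load are in series, so the same current flows in both; the loss is I²R_line.
I = P / V = 2460 / 220 = 11.18 A through the power cord.
P_line = I² R_line = (11.18)² × 0.901 = 112.7 W

113 W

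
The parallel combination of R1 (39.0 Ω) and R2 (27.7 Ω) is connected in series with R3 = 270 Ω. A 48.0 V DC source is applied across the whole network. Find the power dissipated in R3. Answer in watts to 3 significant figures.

7.59 W

Reduce the parallel combination to a single R_p; the circuit then becomes R_p in series with the remaining resistor.
R_p = (39.0×27.7)/(39.0+27.7) = 16.20 Ω
R_total = R_p + 270 = 16.20 + 270 = 286.2 Ω
I = V / R_total = 48.0 / 286.2 = 0.1677 A
All the supply current flows through R3; use P = I²R3.
P_R3 = (0.1677)² × 270 = 7.595 W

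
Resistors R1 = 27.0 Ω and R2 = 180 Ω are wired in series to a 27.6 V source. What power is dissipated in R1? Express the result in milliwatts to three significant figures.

Series elements share the same current, so find I first, then use P = I²R.
R_total = 27.0 + 180 = 207.0 Ω
I = V / R_total = 27.6 / 207.0 = 0.1333 A
P_R1 = I² × R1 = (0.1333)² × 27.0 = 0.4800 W

480 mW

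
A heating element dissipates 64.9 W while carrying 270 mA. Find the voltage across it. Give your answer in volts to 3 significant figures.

240 V

From P = V I = I²R = V²/R, with the two given quantities we get V = P / I.
V = 64.9 / 0.2700 = 240.4 V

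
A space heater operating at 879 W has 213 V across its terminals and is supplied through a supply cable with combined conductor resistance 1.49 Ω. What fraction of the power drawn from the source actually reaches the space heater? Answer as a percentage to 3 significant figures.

I = P / V = 879 / 213 = 4.127 A through the supply cable.
P_line = I² R_line = (4.127)² × 1.49 = 25.37 W
P_source = P_load + P_line = 879.0 + 25.37 = 904.4 W
η = P_load / P_source = 879.0 / 904.4 = 0.9719

97.2 %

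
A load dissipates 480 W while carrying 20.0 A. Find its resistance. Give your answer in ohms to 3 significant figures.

1.20 Ω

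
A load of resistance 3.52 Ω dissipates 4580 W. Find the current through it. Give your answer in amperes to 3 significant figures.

36.1 A

From P = V I = I²R = V²/R, with the two given quantities we get I = √(P / R).
I = √(4580 / 3.52) = 36.07 A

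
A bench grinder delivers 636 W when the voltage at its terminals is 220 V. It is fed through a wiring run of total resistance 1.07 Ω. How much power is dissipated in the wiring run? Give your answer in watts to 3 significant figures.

8.94 W

Only the current and the line resistance are needed for the I²R loss.
I = P / V = 636 / 220 = 2.891 A through the wiring run.
P_line = I² R_line = (2.891)² × 1.07 = 8.942 W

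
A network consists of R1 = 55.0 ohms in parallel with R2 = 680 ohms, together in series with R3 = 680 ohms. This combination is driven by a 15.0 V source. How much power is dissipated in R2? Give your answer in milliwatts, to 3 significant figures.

First find R_p for the parallel pair, then treat R_p + R3 as a series loop.
R_p = (55.0×680)/(55.0+680) = 50.88 Ω
R_total = R_p + 680 = 50.88 + 680 = 730.9 Ω
I = V / R_total = 15.0 / 730.9 = 0.02052 A
Voltage across the parallel pair: V_p = I × R_p = 0.02052 × 50.88 = 1.044 V
R2 has V_p across it, so P = V_p²/R2.
P_R2 = (1.044)² / 680 = 0.001604 W

1.60 mW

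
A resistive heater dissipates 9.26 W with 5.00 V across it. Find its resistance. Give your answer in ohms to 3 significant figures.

2.70 Ω

Rearranging the power relation for the two known quantities gives R = V² / P.
R = (5.00)² / 9.26 = 2.700 Ω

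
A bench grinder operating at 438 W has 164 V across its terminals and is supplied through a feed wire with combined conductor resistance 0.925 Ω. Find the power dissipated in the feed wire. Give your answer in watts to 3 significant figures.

6.60 W

The feed wire is a series resistance carrying the load current; its dissipation is I²R_line.
I = P / V = 438 / 164 = 2.671 A through the feed wire.
P_line = I² R_line = (2.671)² × 0.925 = 6.598 W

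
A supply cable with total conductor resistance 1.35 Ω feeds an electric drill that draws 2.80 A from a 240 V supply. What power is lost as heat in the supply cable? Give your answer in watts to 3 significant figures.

Only the current and the line resistance are needed for the I²R loss.
The supply cable carries the full 2.80 A.
P_line = I² R_line = (2.800)² × 1.35 = 10.58 W

10.6 W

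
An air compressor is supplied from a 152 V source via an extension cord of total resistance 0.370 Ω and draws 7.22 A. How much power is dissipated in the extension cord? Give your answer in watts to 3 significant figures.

Only the current and the line resistance are needed for the I²R loss.
The extension cord carries the full 7.22 A.
P_line = I² R_line = (7.220)² × 0.370 = 19.29 W

19.3 W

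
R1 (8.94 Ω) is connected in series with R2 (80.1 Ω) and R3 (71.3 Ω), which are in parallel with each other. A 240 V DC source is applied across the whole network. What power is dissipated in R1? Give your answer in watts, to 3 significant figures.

First combine the parallel branches into one equivalent R_p, then R1 + R_p is a series pair.
R_p = (80.1×71.3)/(80.1+71.3) = 37.72 Ω
R_total = 8.94 + 37.72 = 46.66 Ω
I = V / R_total = 240 / 46.66 = 5.143 A
All the current flows through R1; use P = I²R.
P_R1 = (5.143)² × 8.94 = 236.5 W

236 W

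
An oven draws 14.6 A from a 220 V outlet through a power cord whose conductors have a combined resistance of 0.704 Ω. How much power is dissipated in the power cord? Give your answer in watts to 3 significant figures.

150 W

Line loss is just I²R for the cable — we know both I and R_line directly.
The power cord carries the full 14.6 A.
P_line = I² R_line = (14.60)² × 0.704 = 150.1 W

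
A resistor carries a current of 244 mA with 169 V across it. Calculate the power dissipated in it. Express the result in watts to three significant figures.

41.2 W

Both the voltage across and the current through the element are known, so P = V I applies directly.
P = 169 V × 0.2440 A = 41.24 W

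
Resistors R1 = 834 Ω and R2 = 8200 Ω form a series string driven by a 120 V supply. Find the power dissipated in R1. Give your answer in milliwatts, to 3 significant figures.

Since the resistors are in series they all carry the loop current I = V/R_total; the power in any one is I²R.
R_total = 834 + 8200 = 9034 Ω
I = V / R_total = 120 / 9034 = 0.01328 A
P_R1 = I² × R1 = (0.01328)² × 834 = 0.1472 W

147 mW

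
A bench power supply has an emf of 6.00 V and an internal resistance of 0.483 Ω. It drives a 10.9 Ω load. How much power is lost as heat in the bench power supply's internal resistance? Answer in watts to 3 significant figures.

Internal loss is I²r, with I set by the total series resistance r+R.
I = ε / (r + R) = 6.00 / (0.483 + 10.9) = 0.5271 A
P_int = I² r = (0.5271)² × 0.483 = 0.1342 W

0.134 W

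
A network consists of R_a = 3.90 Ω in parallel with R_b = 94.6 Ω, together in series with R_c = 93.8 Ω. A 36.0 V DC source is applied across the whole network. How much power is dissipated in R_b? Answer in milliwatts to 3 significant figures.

20.2 mW

First find R_p for the parallel pair, then treat R_p + R_c as a series loop.
R_p = (3.90×94.6)/(3.90+94.6) = 3.746 Ω
R_total = R_p + 93.8 = 3.746 + 93.8 = 97.55 Ω
I = V / R_total = 36.0 / 97.55 = 0.3691 A
Voltage across the parallel pair: V_p = I × R_p = 0.3691 × 3.746 = 1.382 V
R_b has V_p across it, so P = V_p²/R_b.
P_R_b = (1.382)² / 94.6 = 0.02020 W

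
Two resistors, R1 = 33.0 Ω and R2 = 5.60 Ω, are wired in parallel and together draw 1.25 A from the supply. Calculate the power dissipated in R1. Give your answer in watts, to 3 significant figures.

1.09 W

Parallel branches share V, not I — compute V via R_eq, then use V²/R for the target branch.
1/R_eq = 1/33.0 + 1/5.60 ⇒ R_eq = 4.788 Ω
V = I_total × R_eq = 1.250 × 4.788 = 5.984 V
P_R1 = V² / R1 = (5.984)² / 33.0 = 1.085 W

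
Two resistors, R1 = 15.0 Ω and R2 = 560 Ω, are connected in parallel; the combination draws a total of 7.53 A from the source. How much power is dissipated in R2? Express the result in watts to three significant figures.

21.6 W

Parallel branches share V, not I — compute V via R_eq, then use V²/R for the target branch.
1/R_eq = 1/15.0 + 1/560 ⇒ R_eq = 14.61 Ω
V = I_total × R_eq = 7.530 × 14.61 = 110.0 V
P_R2 = V² / R2 = (110.0)² / 560 = 21.61 W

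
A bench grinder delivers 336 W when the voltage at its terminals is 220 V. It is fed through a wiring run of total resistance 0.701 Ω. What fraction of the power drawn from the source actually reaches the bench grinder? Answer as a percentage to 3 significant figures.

I = P / V = 336 / 220 = 1.527 A through the wiring run.
P_line = I² R_line = (1.527)² × 0.701 = 1.635 W
P_source = P_load + P_line = 336.0 + 1.635 = 337.6 W
η = P_load / P_source = 336.0 / 337.6 = 0.9952

99.5 %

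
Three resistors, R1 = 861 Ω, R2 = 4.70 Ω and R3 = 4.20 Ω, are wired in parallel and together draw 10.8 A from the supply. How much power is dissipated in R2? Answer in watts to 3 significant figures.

121 W

Only the total current is stated, so first find the parallel equivalent to get the voltage across the combination.
1/R_eq = 1/861 + 1/4.70 + 1/4.20 ⇒ R_eq = 2.212 Ω
V = I_total × R_eq = 10.80 × 2.212 = 23.89 V
P_R2 = V² / R2 = (23.89)² / 4.70 = 121.5 W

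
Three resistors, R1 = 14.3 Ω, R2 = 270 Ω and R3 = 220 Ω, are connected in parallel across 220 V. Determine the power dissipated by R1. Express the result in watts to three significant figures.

3380 W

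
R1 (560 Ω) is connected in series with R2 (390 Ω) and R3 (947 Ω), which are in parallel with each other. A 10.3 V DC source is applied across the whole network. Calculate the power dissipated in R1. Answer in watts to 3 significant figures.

Reduce the parallel pair to R_p first; the network is then a simple series string.
R_p = (390×947)/(390+947) = 276.2 Ω
R_total = 560 + 276.2 = 836.2 Ω
I = V / R_total = 10.3 / 836.2 = 0.01232 A
R1 is in the main series path, so its power is I²R1.
P_R1 = (0.01232)² × 560 = 0.08496 W

0.0850 W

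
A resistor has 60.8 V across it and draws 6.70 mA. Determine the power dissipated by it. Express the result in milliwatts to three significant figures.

With V and I both given, power follows immediately from P = V I.
P = 60.8 V × 0.006700 A = 0.4074 W

407 mW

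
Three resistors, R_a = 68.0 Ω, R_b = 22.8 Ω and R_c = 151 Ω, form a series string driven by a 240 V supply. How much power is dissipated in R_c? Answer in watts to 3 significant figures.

149 W

Series elements share the same current, so find I first, then use P = I²R.
R_total = 68.0 + 22.8 + 151 = 241.8 Ω
I = V / R_total = 240 / 241.8 = 0.9926 A
P_R_c = I² × R_c = (0.9926)² × 151 = 148.8 W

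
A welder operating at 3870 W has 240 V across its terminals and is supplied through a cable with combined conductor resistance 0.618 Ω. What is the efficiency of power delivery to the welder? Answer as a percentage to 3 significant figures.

96.0 %

I = P / V = 3870 / 240 = 16.12 A through the cable.
P_line = I² R_line = (16.12)² × 0.618 = 160.7 W
P_source = P_load + P_line = 3870 + 160.7 = 4031 W
η = P_load / P_source = 3870 / 4031 = 0.9601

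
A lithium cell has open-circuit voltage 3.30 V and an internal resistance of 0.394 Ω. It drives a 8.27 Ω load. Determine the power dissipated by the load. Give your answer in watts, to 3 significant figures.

Find the circuit current first, then P = I²R for the load (series elements share I).
I = ε / (r + R) = 3.30 / (0.394 + 8.27) = 0.3809 A
P_load = I² R = (0.3809)² × 8.27 = 1.200 W

1.20 W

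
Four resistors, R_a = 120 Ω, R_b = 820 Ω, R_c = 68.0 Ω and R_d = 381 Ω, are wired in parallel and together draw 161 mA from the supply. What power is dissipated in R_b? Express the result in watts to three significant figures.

0.0437 W

Only the total current is stated, so first find the parallel equivalent to get the voltage across the combination.
1/R_eq = 1/120 + 1/820 + 1/68.0 + 1/381 ⇒ R_eq = 37.20 Ω
V = I_total × R_eq = 0.1610 × 37.20 = 5.989 V
P_R_b = V² / R_b = (5.989)² / 820 = 0.04374 W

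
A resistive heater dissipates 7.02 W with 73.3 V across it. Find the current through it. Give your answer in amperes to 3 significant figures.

0.0958 A

From P = V I = I²R = V²/R, with the two given quantities we get I = P / V.
I = 7.02 / 73.3 = 0.09577 A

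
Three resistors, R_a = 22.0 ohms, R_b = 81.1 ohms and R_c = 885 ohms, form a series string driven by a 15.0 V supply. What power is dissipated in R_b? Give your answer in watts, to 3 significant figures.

0.0187 W

Every series element carries the same I. Get I from the total resistance, then P = I² × R_b.
R_total = 22.0 + 81.1 + 885 = 988.1 Ω
I = V / R_total = 15.0 / 988.1 = 0.01518 A
P_R_b = I² × R_b = (0.01518)² × 81.1 = 0.01869 W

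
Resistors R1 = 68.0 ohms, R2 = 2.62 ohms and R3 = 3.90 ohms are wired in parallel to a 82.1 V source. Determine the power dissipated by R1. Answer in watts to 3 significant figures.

99.1 W

The supply voltage appears across each parallel branch — just use P = V²/R1.
P_R1 = V² / R1 = (82.1)² / 68.0 Ω = 99.12 W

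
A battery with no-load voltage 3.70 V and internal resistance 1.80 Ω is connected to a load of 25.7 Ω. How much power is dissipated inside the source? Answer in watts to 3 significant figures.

0.0326 W

r is in series with the load, so it carries the full circuit current — the loss in it is I²r.
I = ε / (r + R) = 3.70 / (1.80 + 25.7) = 0.1345 A
P_int = I² r = (0.1345)² × 1.80 = 0.03258 W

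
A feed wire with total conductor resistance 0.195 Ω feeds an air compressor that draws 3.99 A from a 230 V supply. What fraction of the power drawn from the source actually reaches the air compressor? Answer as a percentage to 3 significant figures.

99.7 %

The feed wire carries the full 3.99 A.
P_line = I² R_line = (3.990)² × 0.195 = 3.104 W
P_source = V I = 230 × 3.990 = 917.7 W; P_load = 914.6 W
η = P_load / P_source = 914.6 / 917.7 = 0.9966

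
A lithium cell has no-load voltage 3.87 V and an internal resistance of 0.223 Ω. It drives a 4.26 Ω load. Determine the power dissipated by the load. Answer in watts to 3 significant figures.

With r and R in series, I = ε/(r+R); the load dissipates I²R.
I = ε / (r + R) = 3.87 / (0.223 + 4.26) = 0.8633 A
P_load = I² R = (0.8633)² × 4.26 = 3.175 W

3.17 W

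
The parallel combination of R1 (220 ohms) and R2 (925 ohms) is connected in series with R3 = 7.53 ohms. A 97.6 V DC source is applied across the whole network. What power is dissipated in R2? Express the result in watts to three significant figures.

9.48 W

First find R_p for the parallel pair, then treat R_p + R3 as a series loop.
R_p = (220×925)/(220+925) = 177.7 Ω
R_total = R_p + 7.53 = 177.7 + 7.53 = 185.3 Ω
I = V / R_total = 97.6 / 185.3 = 0.5268 A
Voltage across the parallel pair: V_p = I × R_p = 0.5268 × 177.7 = 93.63 V
R2 has V_p across it, so P = V_p²/R2.
P_R2 = (93.63)² / 925 = 9.478 W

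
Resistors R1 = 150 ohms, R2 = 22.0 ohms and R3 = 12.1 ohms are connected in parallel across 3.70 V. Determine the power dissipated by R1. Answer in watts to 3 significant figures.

Every branch has 3.70 V across it, so for R1 the power is simply V²/R.
P_R1 = V² / R1 = (3.70)² / 150 Ω = 0.09127 W

0.0913 W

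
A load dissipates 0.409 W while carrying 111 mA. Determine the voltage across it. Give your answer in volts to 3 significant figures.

3.68 V

Inverting the appropriate power form: V = P / I.
V = 0.409 / 0.1110 = 3.685 V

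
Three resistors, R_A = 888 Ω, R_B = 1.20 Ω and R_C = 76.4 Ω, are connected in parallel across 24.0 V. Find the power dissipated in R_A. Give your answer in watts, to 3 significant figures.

0.649 W

Every branch has 24.0 V across it, so for R_A the power is simply V²/R.
P_R_A = V² / R_A = (24.0)² / 888 Ω = 0.6486 W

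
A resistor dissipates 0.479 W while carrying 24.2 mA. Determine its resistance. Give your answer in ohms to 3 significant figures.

From P = V I = I²R = V²/R, with the two given quantities we get R = P / I².
R = 0.479 / (0.02420)² = 817.9 Ω

818 Ω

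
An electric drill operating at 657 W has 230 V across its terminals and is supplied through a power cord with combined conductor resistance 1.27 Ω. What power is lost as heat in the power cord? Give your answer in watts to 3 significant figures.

The power cord and load are in series, so the same current flows in both; the loss is I²R_line.
I = P / V = 657 / 230 = 2.857 A through the power cord.
P_line = I² R_line = (2.857)² × 1.27 = 10.36 W

10.4 W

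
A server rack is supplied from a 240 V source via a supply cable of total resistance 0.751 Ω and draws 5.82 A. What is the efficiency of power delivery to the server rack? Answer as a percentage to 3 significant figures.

98.2 %

The supply cable carries the full 5.82 A.
P_line = I² R_line = (5.820)² × 0.751 = 25.44 W
P_source = V I = 240 × 5.820 = 1397 W; P_load = 1371 W
η = P_load / P_source = 1371 / 1397 = 0.9818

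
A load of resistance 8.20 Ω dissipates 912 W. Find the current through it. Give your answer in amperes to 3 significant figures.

10.5 A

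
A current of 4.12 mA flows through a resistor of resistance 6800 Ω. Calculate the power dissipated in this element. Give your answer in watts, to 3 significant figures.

0.115 W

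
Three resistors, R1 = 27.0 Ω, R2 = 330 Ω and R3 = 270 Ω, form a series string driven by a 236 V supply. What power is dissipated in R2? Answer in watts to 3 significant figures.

46.8 W

In a series string the same current flows through every resistor — find that current, then P = I²R for the one we want.
R_total = 27.0 + 330 + 270 = 627.0 Ω
I = V / R_total = 236 / 627.0 = 0.3764 A
P_R2 = I² × R2 = (0.3764)² × 330 = 46.75 W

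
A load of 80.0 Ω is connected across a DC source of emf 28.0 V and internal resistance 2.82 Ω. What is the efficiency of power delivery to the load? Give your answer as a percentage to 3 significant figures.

96.6 %

Efficiency is P_load / P_total. With a series r and R sharing the same I, P = I²R for each, so η = R/(R+r).
η = R / (R + r) = 80.0 / (80.0 + 2.82) = 0.9660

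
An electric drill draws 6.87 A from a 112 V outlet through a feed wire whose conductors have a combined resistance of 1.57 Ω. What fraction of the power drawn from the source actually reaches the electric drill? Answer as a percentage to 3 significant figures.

90.4 %

The feed wire carries the full 6.87 A.
P_line = I² R_line = (6.870)² × 1.57 = 74.10 W
P_source = V I = 112 × 6.870 = 769.4 W; P_load = 695.3 W
η = P_load / P_source = 695.3 / 769.4 = 0.9037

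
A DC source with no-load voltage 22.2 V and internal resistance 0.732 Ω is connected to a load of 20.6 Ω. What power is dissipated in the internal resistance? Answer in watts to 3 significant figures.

0.793 W

The internal resistance carries the same current as the load; P_int = I²r.
I = ε / (r + R) = 22.2 / (0.732 + 20.6) = 1.041 A
P_int = I² r = (1.041)² × 0.732 = 0.7928 W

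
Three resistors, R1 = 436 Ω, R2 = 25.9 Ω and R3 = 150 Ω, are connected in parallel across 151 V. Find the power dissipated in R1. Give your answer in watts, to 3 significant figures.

52.3 W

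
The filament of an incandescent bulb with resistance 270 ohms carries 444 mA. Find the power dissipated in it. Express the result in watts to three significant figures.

53.2 W

The current through and the resistance of the element are both given; use P = I²R.
P = (0.4440 A)² × 270 Ω = 53.23 W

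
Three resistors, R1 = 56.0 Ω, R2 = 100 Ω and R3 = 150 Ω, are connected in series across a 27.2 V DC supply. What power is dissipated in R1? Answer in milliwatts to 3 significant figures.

442 mW

Every series element carries the same I. Get I from the total resistance, then P = I² × R1.
R_total = 56.0 + 100 + 150 = 306.0 Ω
I = V / R_total = 27.2 / 306.0 = 0.08889 A
P_R1 = I² × R1 = (0.08889)² × 56.0 = 0.4425 W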